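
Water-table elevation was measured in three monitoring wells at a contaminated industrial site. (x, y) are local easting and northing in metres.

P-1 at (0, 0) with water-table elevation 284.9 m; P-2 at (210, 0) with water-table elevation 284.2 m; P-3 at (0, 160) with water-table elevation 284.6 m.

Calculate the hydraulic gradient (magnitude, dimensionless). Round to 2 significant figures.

0.0038

∂h/∂x = (284.2 − 284.9) / (210 − 0) = -0.003333
∂h/∂y = (284.6 − 284.9) / (160 − 0) = -0.001875
|∇h| = √(-0.003333² + -0.001875²) = 0.003824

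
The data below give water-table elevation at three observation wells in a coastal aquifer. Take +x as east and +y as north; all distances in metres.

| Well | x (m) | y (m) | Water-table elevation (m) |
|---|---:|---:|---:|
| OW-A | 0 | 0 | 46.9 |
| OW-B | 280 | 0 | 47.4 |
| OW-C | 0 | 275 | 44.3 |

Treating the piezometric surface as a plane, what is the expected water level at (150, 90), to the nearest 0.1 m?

46.3 m

∂h/∂x = (47.4 − 46.9) / (280 − 0) = +0.001786
∂h/∂y = (44.3 − 46.9) / (275 − 0) = -0.009455
h(150, 90) = 46.9 + (+0.001786)·(150) + (-0.009455)·(90) = 46.9 +0.268 -0.851 = 46.317 m.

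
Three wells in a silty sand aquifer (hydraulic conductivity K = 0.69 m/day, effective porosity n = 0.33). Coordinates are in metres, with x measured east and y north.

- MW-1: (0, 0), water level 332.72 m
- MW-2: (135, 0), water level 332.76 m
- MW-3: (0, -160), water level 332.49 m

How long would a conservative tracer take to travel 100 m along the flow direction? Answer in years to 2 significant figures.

∂h/∂x = (332.76 − 332.72) / (135 − 0) = +0.0002963
∂h/∂y = (332.49 − 332.72) / (-160 − 0) = +0.001438
|∇h| = √(0.0002963² + 0.001438²) = 0.001468
Seepage velocity v = K·i/n = 0.69 × 0.001468 / 0.33 = 0.003069 m/day.
t = 100 / 0.003069 = 3.258e+04 days = 89.2 years.

89 years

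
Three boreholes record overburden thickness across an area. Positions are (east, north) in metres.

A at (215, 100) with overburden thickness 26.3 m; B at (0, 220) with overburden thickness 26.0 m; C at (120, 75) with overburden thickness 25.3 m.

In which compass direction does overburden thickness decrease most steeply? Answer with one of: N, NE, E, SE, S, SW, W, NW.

With d = a·x + b·y + c and A as origin, the differences give:
  (-215)·a + 120·b = -0.3
  (-95)·a + (-25)·b = -1.0
Eliminate b (×(-25) and ×120, subtract): 16775·a = 127.50 → a = ∂d/∂x = +0.007601
Back-substitute: b = ∂d/∂y = +0.01112.
Steepest decrease is along −∇f = (-0.007601 E, -0.01112 N) → southwest.

SW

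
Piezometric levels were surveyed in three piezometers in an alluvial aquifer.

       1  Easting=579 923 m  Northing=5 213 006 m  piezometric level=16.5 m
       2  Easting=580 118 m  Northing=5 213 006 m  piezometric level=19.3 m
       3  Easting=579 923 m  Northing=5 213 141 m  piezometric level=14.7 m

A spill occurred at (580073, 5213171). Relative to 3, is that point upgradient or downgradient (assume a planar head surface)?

upgradient

∂h/∂x = (19.3 − 16.5) / (580118 − 579923) = +0.01436
∂h/∂y = (14.7 − 16.5) / (5213141 − 5213006) = -0.01333
Head at (580073, 5213171) = 16.5 + (+0.01436)·(150) + (-0.01333)·(165) = 16.45 m.
That is higher than the 14.7 m at 3, so the point is upgradient.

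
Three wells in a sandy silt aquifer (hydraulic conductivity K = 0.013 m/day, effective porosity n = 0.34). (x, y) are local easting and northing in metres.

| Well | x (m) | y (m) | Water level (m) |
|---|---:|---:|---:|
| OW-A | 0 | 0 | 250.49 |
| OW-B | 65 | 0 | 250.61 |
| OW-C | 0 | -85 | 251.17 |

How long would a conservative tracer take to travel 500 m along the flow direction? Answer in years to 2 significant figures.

∂h/∂x = (250.61 − 250.49) / (65 − 0) = +0.001846
∂h/∂y = (251.17 − 250.49) / (-85 − 0) = -0.008000
|∇h| = √(0.001846² + -0.008000²) = 0.00821
Seepage velocity v = K·i/n = 0.013 × 0.00821 / 0.34 = 0.0003139 m/day.
t = 500 / 0.0003139 = 1.593e+06 days = 4.36e+03 years.

4400 years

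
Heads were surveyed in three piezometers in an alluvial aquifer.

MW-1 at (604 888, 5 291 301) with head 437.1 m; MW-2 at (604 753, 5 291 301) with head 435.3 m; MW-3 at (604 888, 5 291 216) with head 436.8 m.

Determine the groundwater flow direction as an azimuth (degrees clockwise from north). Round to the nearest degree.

∂h/∂x = (435.3 − 437.1) / (604753 − 604888) = +0.01333
∂h/∂y = (436.8 − 437.1) / (5291216 − 5291301) = +0.003529
Flow direction (−∇h) has components (-0.01333 E, -0.003529 N).
Azimuth = atan2(E, N) = atan2(-0.01333, -0.003529) = 255.2° ≈ 255°.

255°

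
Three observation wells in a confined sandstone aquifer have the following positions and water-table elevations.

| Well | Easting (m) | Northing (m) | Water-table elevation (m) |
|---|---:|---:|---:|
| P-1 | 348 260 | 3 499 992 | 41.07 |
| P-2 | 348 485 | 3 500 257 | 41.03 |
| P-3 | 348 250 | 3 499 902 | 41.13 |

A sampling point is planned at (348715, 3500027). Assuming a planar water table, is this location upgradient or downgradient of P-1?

With h = a·x + b·y + c and P-1 as origin, the differences give:
  225·a + 265·b = -0.04
  (-10)·a + (-90)·b = +0.06
Eliminate b (×(-90) and ×265, subtract): -17600·a = -12.300 → a = ∂h/∂x = +0.0006989
Back-substitute: b = ∂h/∂y = -0.0007443.
Head at (348715, 3500027) = 41.07 + (+0.0006989)·(455) + (-0.0007443)·(35) = 41.36 m.
That is higher than the 41.07 m at P-1, so the point is upgradient.

upgradient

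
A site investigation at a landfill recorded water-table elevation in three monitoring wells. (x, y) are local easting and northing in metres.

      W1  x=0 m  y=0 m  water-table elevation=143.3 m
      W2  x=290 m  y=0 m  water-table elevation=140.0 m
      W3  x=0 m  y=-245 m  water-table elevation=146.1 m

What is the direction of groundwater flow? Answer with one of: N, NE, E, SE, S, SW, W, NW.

∂h/∂x = (140.0 − 143.3) / (290 − 0) = -0.01138
∂h/∂y = (146.1 − 143.3) / (-245 − 0) = -0.01143
Flow = −∇h = (+0.01138 east, +0.01143 north), which points northeast.

NE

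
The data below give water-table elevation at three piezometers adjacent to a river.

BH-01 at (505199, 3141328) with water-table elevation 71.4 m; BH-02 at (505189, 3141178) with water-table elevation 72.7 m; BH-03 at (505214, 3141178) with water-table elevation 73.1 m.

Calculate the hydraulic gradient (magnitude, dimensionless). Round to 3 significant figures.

0.0187

Differences from BH-01: to BH-02 (Δx, Δy, Δh) = (-10, -150, +1.3); to BH-03 = (15, -150, +1.7).
Solve a·Δx + b·Δy = Δh: det = (-10)·(-150) − 15·(-150) = 3750.
∂h/∂x = [(+1.3)·(-150) − (+1.7)·(-150)] / 3750 = +0.01600
∂h/∂y = [(-10)·(+1.7) − 15·(+1.3)] / 3750 = -0.009733
|∇h| = √(0.01600² + -0.009733²) = 0.01873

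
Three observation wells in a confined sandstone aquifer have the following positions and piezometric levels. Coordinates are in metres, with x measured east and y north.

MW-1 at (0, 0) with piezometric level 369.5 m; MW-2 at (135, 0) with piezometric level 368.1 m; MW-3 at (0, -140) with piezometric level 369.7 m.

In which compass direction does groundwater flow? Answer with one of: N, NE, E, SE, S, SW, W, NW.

E

∂h/∂x = (368.1 − 369.5) / (135 − 0) = -0.01037
∂h/∂y = (369.7 − 369.5) / (-140 − 0) = -0.001429
Flow = −∇h = (+0.01037 east, +0.001429 north), which points east.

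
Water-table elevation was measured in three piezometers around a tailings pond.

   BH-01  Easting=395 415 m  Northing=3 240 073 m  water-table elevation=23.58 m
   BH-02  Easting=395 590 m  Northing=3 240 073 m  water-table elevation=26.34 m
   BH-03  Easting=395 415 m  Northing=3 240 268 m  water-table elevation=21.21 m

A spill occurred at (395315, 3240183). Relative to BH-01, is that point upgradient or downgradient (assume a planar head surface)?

downgradient

∂h/∂x = (26.34 − 23.58) / (395590 − 395415) = +0.01577
∂h/∂y = (21.21 − 23.58) / (3240268 − 3240073) = -0.01215
Head at (395315, 3240183) = 23.58 + (+0.01577)·(-100) + (-0.01215)·(110) = 20.67 m.
That is lower than the 23.58 m at BH-01, so the point is downgradient.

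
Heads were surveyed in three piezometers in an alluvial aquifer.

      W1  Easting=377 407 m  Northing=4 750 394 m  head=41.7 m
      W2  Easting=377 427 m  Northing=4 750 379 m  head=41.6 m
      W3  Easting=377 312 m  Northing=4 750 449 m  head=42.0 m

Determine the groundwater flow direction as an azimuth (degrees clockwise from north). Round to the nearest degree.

196°

Taking W1 as reference: W2−W1 = (20, -15, -0.1); W3−W1 = (-95, 55, +0.3).
Solve a·Δx + b·Δy = Δh: det = 20·55 − (-95)·(-15) = -325.
∂h/∂x = [(-0.1)·55 − (+0.3)·(-15)] / -325 = +0.003077
∂h/∂y = [20·(+0.3) − (-95)·(-0.1)] / -325 = +0.01077
Flow direction (−∇h) has components (-0.003077 E, -0.01077 N).
Azimuth = atan2(E, N) = atan2(-0.003077, -0.01077) = 195.9° ≈ 196°.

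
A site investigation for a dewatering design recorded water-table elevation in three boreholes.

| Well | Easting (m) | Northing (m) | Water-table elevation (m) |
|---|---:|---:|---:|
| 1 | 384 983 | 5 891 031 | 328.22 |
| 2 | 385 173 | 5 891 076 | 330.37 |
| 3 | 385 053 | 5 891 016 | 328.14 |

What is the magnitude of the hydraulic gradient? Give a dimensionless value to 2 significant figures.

Taking 1 as reference: 2−1 = (190, 45, +2.15); 3−1 = (70, -15, -0.08).
Solve a·Δx + b·Δy = Δh: det = 190·(-15) − 70·45 = -6000.
∂h/∂x = [(+2.15)·(-15) − (-0.08)·45] / -6000 = +0.004775
∂h/∂y = [190·(-0.08) − 70·(+2.15)] / -6000 = +0.02762
|∇h| = √(0.004775² + 0.02762²) = 0.02803

0.028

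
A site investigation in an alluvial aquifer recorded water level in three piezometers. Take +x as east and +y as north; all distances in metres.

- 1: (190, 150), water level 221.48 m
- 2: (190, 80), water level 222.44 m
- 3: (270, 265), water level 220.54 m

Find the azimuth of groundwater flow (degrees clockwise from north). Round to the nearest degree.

330°

Taking 1 as reference: 2−1 = (0, -70, +0.96); 3−1 = (80, 115, -0.94).
Determinant of the coordinate differences = 0·115 − 80·(-70) = 5600.
∂h/∂x = [(+0.96)·115 − (-0.94)·(-70)] / 5600 = +0.007964
∂h/∂y = [0·(-0.94) − 80·(+0.96)] / 5600 = -0.01371
Flow direction (−∇h) has components (-0.007964 E, +0.01371 N).
Azimuth = atan2(E, N) = atan2(-0.007964, +0.01371) = 329.9° ≈ 330°.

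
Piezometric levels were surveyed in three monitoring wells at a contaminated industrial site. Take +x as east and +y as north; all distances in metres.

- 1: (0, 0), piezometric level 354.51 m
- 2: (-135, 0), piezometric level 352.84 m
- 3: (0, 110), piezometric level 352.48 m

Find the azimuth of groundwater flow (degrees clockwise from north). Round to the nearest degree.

∂h/∂x = (352.84 − 354.51) / (-135 − 0) = +0.01237
∂h/∂y = (352.48 − 354.51) / (110 − 0) = -0.01845
Flow direction (−∇h) has components (-0.01237 E, +0.01845 N).
Azimuth = atan2(E, N) = atan2(-0.01237, +0.01845) = 326.2° ≈ 326°.

326°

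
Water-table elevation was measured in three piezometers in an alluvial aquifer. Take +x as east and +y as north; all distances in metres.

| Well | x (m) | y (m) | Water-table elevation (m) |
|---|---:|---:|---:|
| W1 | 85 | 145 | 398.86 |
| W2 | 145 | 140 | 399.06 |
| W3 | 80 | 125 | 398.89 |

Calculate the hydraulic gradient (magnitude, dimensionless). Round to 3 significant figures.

Three-point gradient (reference W1): Δ to W2 = (60, -5, +0.20), Δ to W3 = (-5, -20, +0.03).
∂h/∂x = +0.003143, ∂h/∂y = -0.002286 (det = -1225).
|∇h| = √(0.003143² + -0.002286²) = 0.003886

0.00389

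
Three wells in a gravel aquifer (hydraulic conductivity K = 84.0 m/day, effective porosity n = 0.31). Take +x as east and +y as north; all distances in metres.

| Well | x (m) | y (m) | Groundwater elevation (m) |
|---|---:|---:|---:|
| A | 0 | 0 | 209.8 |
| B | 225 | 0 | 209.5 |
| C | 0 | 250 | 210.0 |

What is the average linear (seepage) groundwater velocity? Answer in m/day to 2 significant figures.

0.42 m/day

∂h/∂x = (209.5 − 209.8) / (225 − 0) = -0.001333
∂h/∂y = (210.0 − 209.8) / (250 − 0) = +0.0008000
|∇h| = √(-0.001333² + 0.0008000²) = 0.001555
Seepage velocity v = K·i/n = 84.0 × 0.001555 / 0.31 = 0.4214 m/day.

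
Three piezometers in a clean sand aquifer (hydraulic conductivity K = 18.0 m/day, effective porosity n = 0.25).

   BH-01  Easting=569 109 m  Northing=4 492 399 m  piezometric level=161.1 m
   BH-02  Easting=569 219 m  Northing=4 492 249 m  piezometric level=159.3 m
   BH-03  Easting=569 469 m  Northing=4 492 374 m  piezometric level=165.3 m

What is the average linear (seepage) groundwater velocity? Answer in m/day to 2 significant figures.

Differences from BH-01: to BH-02 (Δx, Δy, Δh) = (110, -150, -1.8); to BH-03 = (360, -25, +4.2).
Solve a·Δx + b·Δy = Δh: det = 110·(-25) − 360·(-150) = 51250.
∂h/∂x = [(-1.8)·(-25) − (+4.2)·(-150)] / 51250 = +0.01317
∂h/∂y = [110·(+4.2) − 360·(-1.8)] / 51250 = +0.02166
|∇h| = √(0.01317² + 0.02166²) = 0.02535
Seepage velocity v = K·i/n = 18.0 × 0.02535 / 0.25 = 1.825 m/day.

1.8 m/day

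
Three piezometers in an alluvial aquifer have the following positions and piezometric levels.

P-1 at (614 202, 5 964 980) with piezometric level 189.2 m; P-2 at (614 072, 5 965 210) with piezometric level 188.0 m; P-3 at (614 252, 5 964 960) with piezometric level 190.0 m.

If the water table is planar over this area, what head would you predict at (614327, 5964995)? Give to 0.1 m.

Differences from P-1: to P-2 (Δx, Δy, Δh) = (-130, 230, -1.2); to P-3 = (50, -20, +0.8).
Solve a·Δx + b·Δy = Δh: det = (-130)·(-20) − 50·230 = -8900.
∂h/∂x = [(-1.2)·(-20) − (+0.8)·230] / -8900 = +0.01798
∂h/∂y = [(-130)·(+0.8) − 50·(-1.2)] / -8900 = +0.004944
h(614327, 5964995) = 189.2 + (+0.01798)·(125) + (+0.004944)·(15) = 189.2 +2.247 +0.074 = 191.521 m.

191.5 m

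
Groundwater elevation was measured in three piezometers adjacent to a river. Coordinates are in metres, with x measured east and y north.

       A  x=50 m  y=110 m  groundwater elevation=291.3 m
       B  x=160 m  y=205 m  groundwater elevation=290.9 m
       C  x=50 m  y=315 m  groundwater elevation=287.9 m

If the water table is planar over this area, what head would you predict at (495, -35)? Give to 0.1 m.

298.5 m

Taking A as reference: B−A = (110, 95, -0.4); C−A = (0, 205, -3.4).
Determinant of the coordinate differences = 110·205 − 0·95 = 22550.
∂h/∂x = [(-0.4)·205 − (-3.4)·95] / 22550 = +0.01069
∂h/∂y = [110·(-3.4) − 0·(-0.4)] / 22550 = -0.01659
h(495, -35) = 291.3 + (+0.01069)·(445) + (-0.01659)·(-145) = 291.3 +4.756 +2.405 = 298.461 m.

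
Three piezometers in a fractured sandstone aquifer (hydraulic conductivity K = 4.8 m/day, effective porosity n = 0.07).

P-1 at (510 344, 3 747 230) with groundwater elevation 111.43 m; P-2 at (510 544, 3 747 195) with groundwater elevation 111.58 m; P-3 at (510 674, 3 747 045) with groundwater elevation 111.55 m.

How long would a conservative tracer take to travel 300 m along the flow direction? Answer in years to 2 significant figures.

With h = a·x + b·y + c and P-1 as origin, the differences give:
  200·a + (-35)·b = +0.15
  330·a + (-185)·b = +0.12
Eliminate b (×(-185) and ×(-35), subtract): -25450·a = -23.550 → a = ∂h/∂x = +0.0009253
Back-substitute: b = ∂h/∂y = +0.001002.
|∇h| = √(0.0009253² + 0.001002²) = 0.001364
Seepage velocity v = K·i/n = 4.8 × 0.001364 / 0.07 = 0.09353 m/day.
t = 300 / 0.09353 = 3208 days = 8.78 years.

8.8 years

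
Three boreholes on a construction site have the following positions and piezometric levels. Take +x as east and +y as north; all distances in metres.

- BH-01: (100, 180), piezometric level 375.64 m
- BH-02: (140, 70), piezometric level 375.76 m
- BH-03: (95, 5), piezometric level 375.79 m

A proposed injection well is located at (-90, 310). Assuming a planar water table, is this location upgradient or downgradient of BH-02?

Taking BH-01 as reference: BH-02−BH-01 = (40, -110, +0.12); BH-03−BH-01 = (-5, -175, +0.15).
Solve a·Δx + b·Δy = Δh: det = 40·(-175) − (-5)·(-110) = -7550.
∂h/∂x = [(+0.12)·(-175) − (+0.15)·(-110)] / -7550 = +0.0005960
∂h/∂y = [40·(+0.15) − (-5)·(+0.12)] / -7550 = -0.0008742
Head at (-90, 310) = 375.64 + (+0.0005960)·(-190) + (-0.0008742)·(130) = 375.41 m.
That is lower than the 375.76 m at BH-02, so the point is downgradient.

downgradient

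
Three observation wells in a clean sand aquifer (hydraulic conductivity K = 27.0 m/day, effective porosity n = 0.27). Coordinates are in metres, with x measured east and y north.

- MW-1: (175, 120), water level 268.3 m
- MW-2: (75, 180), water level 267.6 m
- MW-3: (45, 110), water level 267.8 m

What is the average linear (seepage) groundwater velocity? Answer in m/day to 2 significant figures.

Three-point gradient (reference MW-1): Δ to MW-2 = (-100, 60, -0.7), Δ to MW-3 = (-130, -10, -0.5).
∂h/∂x = +0.004205, ∂h/∂y = -0.004659 (det = 8800).
|∇h| = √(0.004205² + -0.004659²) = 0.006276
Seepage velocity v = K·i/n = 27.0 × 0.006276 / 0.27 = 0.6276 m/day.

0.63 m/day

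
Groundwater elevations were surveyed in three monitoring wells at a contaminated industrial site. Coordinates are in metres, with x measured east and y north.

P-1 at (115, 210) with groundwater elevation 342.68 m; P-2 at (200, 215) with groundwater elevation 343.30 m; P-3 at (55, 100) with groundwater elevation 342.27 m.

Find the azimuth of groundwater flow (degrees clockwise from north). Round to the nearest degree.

272°

Taking P-1 as reference: P-2−P-1 = (85, 5, +0.62); P-3−P-1 = (-60, -110, -0.41).
Solve a·Δx + b·Δy = Δh: det = 85·(-110) − (-60)·5 = -9050.
∂h/∂x = [(+0.62)·(-110) − (-0.41)·5] / -9050 = +0.007309
∂h/∂y = [85·(-0.41) − (-60)·(+0.62)] / -9050 = -0.0002597
Flow direction (−∇h) has components (-0.007309 E, +0.0002597 N).
Azimuth = atan2(E, N) = atan2(-0.007309, +0.0002597) = 272.0° ≈ 272°.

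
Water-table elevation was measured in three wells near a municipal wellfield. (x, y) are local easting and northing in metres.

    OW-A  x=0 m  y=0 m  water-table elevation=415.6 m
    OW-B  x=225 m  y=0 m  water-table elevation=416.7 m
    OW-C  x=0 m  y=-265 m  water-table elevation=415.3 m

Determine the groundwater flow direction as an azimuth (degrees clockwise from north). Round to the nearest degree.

257°

∂h/∂x = (416.7 − 415.6) / (225 − 0) = +0.004889
∂h/∂y = (415.3 − 415.6) / (-265 − 0) = +0.001132
Flow direction (−∇h) has components (-0.004889 E, -0.001132 N).
Azimuth = atan2(E, N) = atan2(-0.004889, -0.001132) = 257.0° ≈ 257°.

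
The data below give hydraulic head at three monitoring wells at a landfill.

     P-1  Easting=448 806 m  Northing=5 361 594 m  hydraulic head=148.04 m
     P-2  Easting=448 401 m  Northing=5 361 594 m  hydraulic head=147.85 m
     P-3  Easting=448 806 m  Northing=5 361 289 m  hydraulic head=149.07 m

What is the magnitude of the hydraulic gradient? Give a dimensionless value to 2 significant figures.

0.0034

∂h/∂x = (147.85 − 148.04) / (448401 − 448806) = +0.0004691
∂h/∂y = (149.07 − 148.04) / (5361289 − 5361594) = -0.003377
|∇h| = √(0.0004691² + -0.003377²) = 0.003409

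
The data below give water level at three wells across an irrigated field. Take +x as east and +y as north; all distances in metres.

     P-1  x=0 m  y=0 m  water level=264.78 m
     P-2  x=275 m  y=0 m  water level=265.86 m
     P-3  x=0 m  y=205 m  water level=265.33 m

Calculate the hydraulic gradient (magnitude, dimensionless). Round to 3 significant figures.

0.00476

∂h/∂x = (265.86 − 264.78) / (275 − 0) = +0.003927
∂h/∂y = (265.33 − 264.78) / (205 − 0) = +0.002683
|∇h| = √(0.003927² + 0.002683²) = 0.004756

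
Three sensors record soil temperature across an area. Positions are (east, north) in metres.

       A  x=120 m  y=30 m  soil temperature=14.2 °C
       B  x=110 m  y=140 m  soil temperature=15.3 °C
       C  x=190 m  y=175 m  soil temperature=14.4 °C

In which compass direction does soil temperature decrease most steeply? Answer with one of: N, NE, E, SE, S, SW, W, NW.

Taking A as reference: B−A = (-10, 110, +1.1); C−A = (70, 145, +0.2).
Determinant of the coordinate differences = (-10)·145 − 70·110 = -9150.
∂T/∂x = [(+1.1)·145 − (+0.2)·110] / -9150 = -0.01503
∂T/∂y = [(-10)·(+0.2) − 70·(+1.1)] / -9150 = +0.008634
Steepest decrease is along −∇f = (+0.01503 E, -0.008634 N) → southeast.

SE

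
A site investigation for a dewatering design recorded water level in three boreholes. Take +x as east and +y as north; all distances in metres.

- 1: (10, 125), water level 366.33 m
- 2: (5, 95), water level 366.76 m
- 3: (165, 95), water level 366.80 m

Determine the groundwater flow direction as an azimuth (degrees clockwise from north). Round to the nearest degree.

359°

Differences from 1: to 2 (Δx, Δy, Δh) = (-5, -30, +0.43); to 3 = (155, -30, +0.47).
Solve a·Δx + b·Δy = Δh: det = (-5)·(-30) − 155·(-30) = 4800.
∂h/∂x = [(+0.43)·(-30) − (+0.47)·(-30)] / 4800 = +0.0002500
∂h/∂y = [(-5)·(+0.47) − 155·(+0.43)] / 4800 = -0.01438
Flow direction (−∇h) has components (-0.0002500 E, +0.01438 N).
Azimuth = atan2(E, N) = atan2(-0.0002500, +0.01438) = 359.0° ≈ 359°.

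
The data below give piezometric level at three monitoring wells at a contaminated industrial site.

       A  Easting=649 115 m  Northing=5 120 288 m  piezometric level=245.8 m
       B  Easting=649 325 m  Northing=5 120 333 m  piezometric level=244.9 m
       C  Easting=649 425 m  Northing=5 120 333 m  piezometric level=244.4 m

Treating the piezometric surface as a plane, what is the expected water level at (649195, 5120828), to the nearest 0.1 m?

247.2 m

Differences from A: to B (Δx, Δy, Δh) = (210, 45, -0.9); to C = (310, 45, -1.4).
Determinant of the coordinate differences = 210·45 − 310·45 = -4500.
∂h/∂x = [(-0.9)·45 − (-1.4)·45] / -4500 = -0.005000
∂h/∂y = [210·(-1.4) − 310·(-0.9)] / -4500 = +0.003333
h(649195, 5120828) = 245.8 + (-0.005000)·(80) + (+0.003333)·(540) = 245.8 -0.400 +1.800 = 247.200 m.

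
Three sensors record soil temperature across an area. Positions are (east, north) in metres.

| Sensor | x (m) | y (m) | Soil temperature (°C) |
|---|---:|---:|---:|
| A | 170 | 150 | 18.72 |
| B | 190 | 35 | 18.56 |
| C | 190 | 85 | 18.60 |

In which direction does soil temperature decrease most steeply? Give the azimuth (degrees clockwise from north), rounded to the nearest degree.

Differences from A: to B (Δx, Δy, Δh) = (20, -115, -0.16); to C = (20, -65, -0.12).
Determinant of the coordinate differences = 20·(-65) − 20·(-115) = 1000.
∂T/∂x = [(-0.16)·(-65) − (-0.12)·(-115)] / 1000 = -0.003400
∂T/∂y = [20·(-0.12) − 20·(-0.16)] / 1000 = +0.0008000
Steepest decrease is along −∇f: components (+0.003400 E, -0.0008000 N).
Azimuth = atan2(+0.003400, -0.0008000) = 103.2° ≈ 103°.

103°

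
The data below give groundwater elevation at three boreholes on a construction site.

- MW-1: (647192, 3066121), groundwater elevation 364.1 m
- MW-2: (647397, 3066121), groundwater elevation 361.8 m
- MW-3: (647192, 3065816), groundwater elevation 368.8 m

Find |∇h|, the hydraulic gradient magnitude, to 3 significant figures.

∂h/∂x = (361.8 − 364.1) / (647397 − 647192) = -0.01122
∂h/∂y = (368.8 − 364.1) / (3065816 − 3066121) = -0.01541
|∇h| = √(-0.01122² + -0.01541²) = 0.01906

0.0191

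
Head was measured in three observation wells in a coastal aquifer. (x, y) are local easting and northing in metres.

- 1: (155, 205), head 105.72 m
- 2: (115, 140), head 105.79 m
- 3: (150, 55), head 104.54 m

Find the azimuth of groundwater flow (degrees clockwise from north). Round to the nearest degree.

119°

Three-point gradient (reference 1): Δ to 2 = (-40, -65, +0.07), Δ to 3 = (-5, -150, -1.18).
∂h/∂x = -0.01537, ∂h/∂y = +0.008379 (det = 5675).
Flow direction (−∇h) has components (+0.01537 E, -0.008379 N).
Azimuth = atan2(E, N) = atan2(+0.01537, -0.008379) = 118.6° ≈ 119°.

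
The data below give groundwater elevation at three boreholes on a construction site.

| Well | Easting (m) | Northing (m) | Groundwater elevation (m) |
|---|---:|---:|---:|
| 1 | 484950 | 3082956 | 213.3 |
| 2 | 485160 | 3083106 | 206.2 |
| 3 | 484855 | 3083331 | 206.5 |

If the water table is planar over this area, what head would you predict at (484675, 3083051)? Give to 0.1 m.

Differences from 1: to 2 (Δx, Δy, Δh) = (210, 150, -7.1); to 3 = (-95, 375, -6.8).
Solve a·Δx + b·Δy = Δh: det = 210·375 − (-95)·150 = 93000.
∂h/∂x = [(-7.1)·375 − (-6.8)·150] / 93000 = -0.01766
∂h/∂y = [210·(-6.8) − (-95)·(-7.1)] / 93000 = -0.02261
h(484675, 3083051) = 213.3 + (-0.01766)·(-275) + (-0.02261)·(95) = 213.3 +4.857 -2.148 = 216.009 m.

216.0 m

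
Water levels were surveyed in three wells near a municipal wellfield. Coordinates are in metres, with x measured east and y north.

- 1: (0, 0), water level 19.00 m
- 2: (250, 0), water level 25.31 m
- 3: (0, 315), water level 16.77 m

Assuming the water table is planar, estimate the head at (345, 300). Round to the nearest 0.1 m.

25.6 m

∂h/∂x = (25.31 − 19.00) / (250 − 0) = +0.02524
∂h/∂y = (16.77 − 19.00) / (315 − 0) = -0.007079
h(345, 300) = 19.00 + (+0.02524)·(345) + (-0.007079)·(300) = 19.00 +8.708 -2.124 = 25.584 m.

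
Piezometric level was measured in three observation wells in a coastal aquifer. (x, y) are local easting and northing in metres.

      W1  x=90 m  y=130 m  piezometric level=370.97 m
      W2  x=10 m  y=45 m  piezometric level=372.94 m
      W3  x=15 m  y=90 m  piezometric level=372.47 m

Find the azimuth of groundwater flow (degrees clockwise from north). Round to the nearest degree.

060°

Three-point gradient (reference W1): Δ to W2 = (-80, -85, +1.97), Δ to W3 = (-75, -40, +1.50).
∂h/∂x = -0.01534, ∂h/∂y = -0.008740 (det = -3175).
Flow direction (−∇h) has components (+0.01534 E, +0.008740 N).
Azimuth = atan2(E, N) = atan2(+0.01534, +0.008740) = 60.3° ≈ 060°.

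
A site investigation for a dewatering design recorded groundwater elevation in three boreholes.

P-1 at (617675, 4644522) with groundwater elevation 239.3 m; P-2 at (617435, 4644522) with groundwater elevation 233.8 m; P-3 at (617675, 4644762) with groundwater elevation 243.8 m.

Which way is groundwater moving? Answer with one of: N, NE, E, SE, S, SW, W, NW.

∂h/∂x = (233.8 − 239.3) / (617435 − 617675) = +0.02292
∂h/∂y = (243.8 − 239.3) / (4644762 − 4644522) = +0.01875
Flow = −∇h = (-0.02292 east, -0.01875 north), which points southwest.

SW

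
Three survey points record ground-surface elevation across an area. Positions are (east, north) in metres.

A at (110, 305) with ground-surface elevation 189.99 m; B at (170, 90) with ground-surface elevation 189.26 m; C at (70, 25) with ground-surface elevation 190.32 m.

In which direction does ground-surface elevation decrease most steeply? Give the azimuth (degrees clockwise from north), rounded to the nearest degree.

092°

Taking A as reference: B−A = (60, -215, -0.73); C−A = (-40, -280, +0.33).
Solve a·Δx + b·Δy = Δz: det = 60·(-280) − (-40)·(-215) = -25400.
∂z/∂x = [(-0.73)·(-280) − (+0.33)·(-215)] / -25400 = -0.01084
∂z/∂y = [60·(+0.33) − (-40)·(-0.73)] / -25400 = +0.0003701
Steepest decrease is along −∇f: components (+0.01084 E, -0.0003701 N).
Azimuth = atan2(+0.01084, -0.0003701) = 92.0° ≈ 092°.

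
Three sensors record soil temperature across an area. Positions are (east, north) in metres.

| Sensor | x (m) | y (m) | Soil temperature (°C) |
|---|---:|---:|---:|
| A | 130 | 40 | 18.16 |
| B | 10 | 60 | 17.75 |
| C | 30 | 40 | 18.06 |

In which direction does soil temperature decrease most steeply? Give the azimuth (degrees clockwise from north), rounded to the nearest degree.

356°

Three-point gradient (reference A): Δ to B = (-120, 20, -0.41), Δ to C = (-100, 0, -0.10).
∂T/∂x = +0.001000, ∂T/∂y = -0.01450 (det = 2000).
Steepest decrease is along −∇f: components (-0.001000 E, +0.01450 N).
Azimuth = atan2(-0.001000, +0.01450) = 356.1° ≈ 356°.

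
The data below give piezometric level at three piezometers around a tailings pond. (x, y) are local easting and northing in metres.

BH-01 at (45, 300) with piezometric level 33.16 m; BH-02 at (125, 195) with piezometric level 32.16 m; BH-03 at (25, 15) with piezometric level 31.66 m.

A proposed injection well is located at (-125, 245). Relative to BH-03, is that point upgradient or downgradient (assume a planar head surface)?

upgradient

With h = a·x + b·y + c and BH-01 as origin, the differences give:
  80·a + (-105)·b = -1.00
  (-20)·a + (-285)·b = -1.50
Eliminate b (×(-285) and ×(-105), subtract): -24900·a = 127.500 → a = ∂h/∂x = -0.005120
Back-substitute: b = ∂h/∂y = +0.005622.
Head at (-125, 245) = 33.16 + (-0.005120)·(-170) + (+0.005622)·(-55) = 33.72 m.
That is higher than the 31.66 m at BH-03, so the point is upgradient.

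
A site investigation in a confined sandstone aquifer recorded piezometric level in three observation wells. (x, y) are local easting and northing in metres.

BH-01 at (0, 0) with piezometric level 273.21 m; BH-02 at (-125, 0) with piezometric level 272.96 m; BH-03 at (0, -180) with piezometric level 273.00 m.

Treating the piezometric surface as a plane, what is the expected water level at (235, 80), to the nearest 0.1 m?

273.8 m

∂h/∂x = (272.96 − 273.21) / (-125 − 0) = +0.002000
∂h/∂y = (273.00 − 273.21) / (-180 − 0) = +0.001167
h(235, 80) = 273.21 + (+0.002000)·(235) + (+0.001167)·(80) = 273.21 +0.470 +0.093 = 273.773 m.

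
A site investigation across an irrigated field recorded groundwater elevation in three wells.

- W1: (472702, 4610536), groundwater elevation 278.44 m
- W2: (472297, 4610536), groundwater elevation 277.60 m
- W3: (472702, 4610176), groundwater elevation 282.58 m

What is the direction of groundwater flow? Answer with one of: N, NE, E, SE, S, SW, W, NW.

∂h/∂x = (277.60 − 278.44) / (472297 − 472702) = +0.002074
∂h/∂y = (282.58 − 278.44) / (4610176 − 4610536) = -0.01150
Flow = −∇h = (-0.002074 east, +0.01150 north), which points north.

N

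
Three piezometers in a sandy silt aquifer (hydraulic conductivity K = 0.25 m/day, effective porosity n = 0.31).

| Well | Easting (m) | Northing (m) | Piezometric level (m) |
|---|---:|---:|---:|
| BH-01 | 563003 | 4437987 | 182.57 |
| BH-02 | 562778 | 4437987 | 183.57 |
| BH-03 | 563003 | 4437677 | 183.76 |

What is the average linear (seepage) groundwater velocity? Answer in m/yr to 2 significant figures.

∂h/∂x = (183.57 − 182.57) / (562778 − 563003) = -0.004444
∂h/∂y = (183.76 − 182.57) / (4437677 − 4437987) = -0.003839
|∇h| = √(-0.004444² + -0.003839²) = 0.005873
Seepage velocity v = K·i/n = 0.25 × 0.005873 / 0.31 = 0.004736 m/day = 1.73 m/yr.

1.7 m/yr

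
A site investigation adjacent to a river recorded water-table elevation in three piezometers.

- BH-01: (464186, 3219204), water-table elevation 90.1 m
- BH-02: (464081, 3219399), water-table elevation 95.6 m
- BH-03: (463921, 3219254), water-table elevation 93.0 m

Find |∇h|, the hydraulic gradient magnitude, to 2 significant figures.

0.026

Differences from BH-01: to BH-02 (Δx, Δy, Δh) = (-105, 195, +5.5); to BH-03 = (-265, 50, +2.9).
Solve a·Δx + b·Δy = Δh: det = (-105)·50 − (-265)·195 = 46425.
∂h/∂x = [(+5.5)·50 − (+2.9)·195] / 46425 = -0.006257
∂h/∂y = [(-105)·(+2.9) − (-265)·(+5.5)] / 46425 = +0.02484
|∇h| = √(-0.006257² + 0.02484²) = 0.02562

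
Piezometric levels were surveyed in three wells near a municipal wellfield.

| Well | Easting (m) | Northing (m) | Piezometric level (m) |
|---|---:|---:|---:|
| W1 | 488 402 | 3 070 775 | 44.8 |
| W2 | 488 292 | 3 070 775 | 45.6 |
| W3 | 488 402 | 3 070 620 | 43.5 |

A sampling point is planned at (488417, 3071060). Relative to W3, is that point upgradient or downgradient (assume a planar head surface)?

upgradient

∂h/∂x = (45.6 − 44.8) / (488292 − 488402) = -0.007273
∂h/∂y = (43.5 − 44.8) / (3070620 − 3070775) = +0.008387
Head at (488417, 3071060) = 44.8 + (-0.007273)·(15) + (+0.008387)·(285) = 47.08 m.
That is higher than the 43.5 m at W3, so the point is upgradient.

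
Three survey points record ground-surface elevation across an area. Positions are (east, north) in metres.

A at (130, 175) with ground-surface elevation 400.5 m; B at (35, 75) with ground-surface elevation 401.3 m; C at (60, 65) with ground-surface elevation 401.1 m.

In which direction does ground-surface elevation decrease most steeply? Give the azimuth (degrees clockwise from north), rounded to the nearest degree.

088°

Differences from A: to B (Δx, Δy, Δh) = (-95, -100, +0.8); to C = (-70, -110, +0.6).
Determinant of the coordinate differences = (-95)·(-110) − (-70)·(-100) = 3450.
∂z/∂x = [(+0.8)·(-110) − (+0.6)·(-100)] / 3450 = -0.008116
∂z/∂y = [(-95)·(+0.6) − (-70)·(+0.8)] / 3450 = -0.0002899
Steepest decrease is along −∇f: components (+0.008116 E, +0.0002899 N).
Azimuth = atan2(+0.008116, +0.0002899) = 88.0° ≈ 088°.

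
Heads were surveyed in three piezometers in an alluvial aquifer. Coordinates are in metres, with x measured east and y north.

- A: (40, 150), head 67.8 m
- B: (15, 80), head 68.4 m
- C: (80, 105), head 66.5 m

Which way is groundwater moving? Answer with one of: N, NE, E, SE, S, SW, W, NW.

Three-point gradient (reference A): Δ to B = (-25, -70, +0.6), Δ to C = (40, -45, -1.3).
∂h/∂x = -0.03006, ∂h/∂y = +0.002166 (det = 3925).
Flow = −∇h = (+0.03006 east, -0.002166 north), which points east.

E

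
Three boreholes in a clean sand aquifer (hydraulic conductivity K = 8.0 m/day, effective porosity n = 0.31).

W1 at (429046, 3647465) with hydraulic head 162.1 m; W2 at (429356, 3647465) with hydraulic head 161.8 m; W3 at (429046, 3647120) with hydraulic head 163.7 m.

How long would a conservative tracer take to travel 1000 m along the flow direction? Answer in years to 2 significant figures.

∂h/∂x = (161.8 − 162.1) / (429356 − 429046) = -0.0009677
∂h/∂y = (163.7 − 162.1) / (3647120 − 3647465) = -0.004638
|∇h| = √(-0.0009677² + -0.004638²) = 0.004738
Seepage velocity v = K·i/n = 8.0 × 0.004738 / 0.31 = 0.1223 m/day.
t = 1000 / 0.1223 = 8177 days = 22.4 years.

22 years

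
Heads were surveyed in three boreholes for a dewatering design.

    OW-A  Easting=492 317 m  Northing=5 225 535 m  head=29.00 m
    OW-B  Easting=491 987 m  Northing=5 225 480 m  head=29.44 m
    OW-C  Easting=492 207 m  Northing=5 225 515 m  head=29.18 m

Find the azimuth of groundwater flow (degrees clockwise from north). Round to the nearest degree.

354°

Differences from OW-A: to OW-B (Δx, Δy, Δh) = (-330, -55, +0.44); to OW-C = (-110, -20, +0.18).
Solve a·Δx + b·Δy = Δh: det = (-330)·(-20) − (-110)·(-55) = 550.
∂h/∂x = [(+0.44)·(-20) − (+0.18)·(-55)] / 550 = +0.002000
∂h/∂y = [(-330)·(+0.18) − (-110)·(+0.44)] / 550 = -0.02000
Flow direction (−∇h) has components (-0.002000 E, +0.02000 N).
Azimuth = atan2(E, N) = atan2(-0.002000, +0.02000) = 354.3° ≈ 354°.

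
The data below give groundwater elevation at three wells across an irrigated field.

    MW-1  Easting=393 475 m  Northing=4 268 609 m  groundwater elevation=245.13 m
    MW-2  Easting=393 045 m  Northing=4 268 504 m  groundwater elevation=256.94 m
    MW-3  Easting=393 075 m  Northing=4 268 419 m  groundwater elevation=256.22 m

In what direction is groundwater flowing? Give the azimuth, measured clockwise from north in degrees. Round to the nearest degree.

088°

Differences from MW-1: to MW-2 (Δx, Δy, Δh) = (-430, -105, +11.81); to MW-3 = (-400, -190, +11.09).
Determinant of the coordinate differences = (-430)·(-190) − (-400)·(-105) = 39700.
∂h/∂x = [(+11.81)·(-190) − (+11.09)·(-105)] / 39700 = -0.02719
∂h/∂y = [(-430)·(+11.09) − (-400)·(+11.81)] / 39700 = -0.001126
Flow direction (−∇h) has components (+0.02719 E, +0.001126 N).
Azimuth = atan2(E, N) = atan2(+0.02719, +0.001126) = 87.6° ≈ 088°.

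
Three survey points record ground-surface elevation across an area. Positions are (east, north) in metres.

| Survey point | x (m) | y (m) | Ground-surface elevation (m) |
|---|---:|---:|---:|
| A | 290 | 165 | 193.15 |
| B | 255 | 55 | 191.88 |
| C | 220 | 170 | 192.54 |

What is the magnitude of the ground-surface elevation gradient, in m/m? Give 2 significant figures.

Three-point gradient (reference A): Δ to B = (-35, -110, -1.27), Δ to C = (-70, 5, -0.61).
∂z/∂x = +0.009327, ∂z/∂y = +0.008578 (det = -7875).
|∇f| = √(0.009327² + 0.008578²) = 0.01267 m/m

0.013 m/m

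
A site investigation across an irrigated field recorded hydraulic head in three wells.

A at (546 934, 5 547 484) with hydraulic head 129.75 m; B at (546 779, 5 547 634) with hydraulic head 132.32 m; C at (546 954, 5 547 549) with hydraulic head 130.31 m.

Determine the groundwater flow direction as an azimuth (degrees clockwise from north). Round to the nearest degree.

149°

With h = a·x + b·y + c and A as origin, the differences give:
  (-155)·a + 150·b = +2.57
  20·a + 65·b = +0.56
Eliminate b (×65 and ×150, subtract): -13075·a = 83.050 → a = ∂h/∂x = -0.006352
Back-substitute: b = ∂h/∂y = +0.01057.
Flow direction (−∇h) has components (+0.006352 E, -0.01057 N).
Azimuth = atan2(E, N) = atan2(+0.006352, -0.01057) = 149.0° ≈ 149°.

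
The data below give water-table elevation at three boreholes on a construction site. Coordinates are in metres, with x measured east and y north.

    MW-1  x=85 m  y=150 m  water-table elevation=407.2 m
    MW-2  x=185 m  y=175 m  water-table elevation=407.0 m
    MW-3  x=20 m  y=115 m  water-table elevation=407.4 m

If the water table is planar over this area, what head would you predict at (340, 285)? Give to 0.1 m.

406.4 m

Three-point gradient (reference MW-1): Δ to MW-2 = (100, 25, -0.2), Δ to MW-3 = (-65, -35, +0.2).
∂h/∂x = -0.001067, ∂h/∂y = -0.003733 (det = -1875).
h(340, 285) = 407.2 + (-0.001067)·(255) + (-0.003733)·(135) = 407.2 -0.272 -0.504 = 406.424 m.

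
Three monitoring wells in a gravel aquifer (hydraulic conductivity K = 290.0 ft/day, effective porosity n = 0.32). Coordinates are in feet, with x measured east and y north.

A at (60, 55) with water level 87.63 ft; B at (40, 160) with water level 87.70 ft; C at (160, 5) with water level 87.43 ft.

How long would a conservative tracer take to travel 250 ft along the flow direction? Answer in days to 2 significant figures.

150 days

Taking A as reference: B−A = (-20, 105, +0.07); C−A = (100, -50, -0.20).
Determinant of the coordinate differences = (-20)·(-50) − 100·105 = -9500.
∂h/∂x = [(+0.07)·(-50) − (-0.20)·105] / -9500 = -0.001842
∂h/∂y = [(-20)·(-0.20) − 100·(+0.07)] / -9500 = +0.0003158
|∇h| = √(-0.001842² + 0.0003158²) = 0.001869
Seepage velocity v = K·i/n = 290.0 × 0.001869 / 0.32 = 1.694 ft/day.
t = 250 / 1.694 = 147.6 days.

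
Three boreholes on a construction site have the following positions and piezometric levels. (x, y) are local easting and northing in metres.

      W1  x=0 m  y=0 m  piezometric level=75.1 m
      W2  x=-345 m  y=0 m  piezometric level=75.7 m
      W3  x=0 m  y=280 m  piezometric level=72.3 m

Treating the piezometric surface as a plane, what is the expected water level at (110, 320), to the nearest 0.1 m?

∂h/∂x = (75.7 − 75.1) / (-345 − 0) = -0.001739
∂h/∂y = (72.3 − 75.1) / (280 − 0) = -0.010000
h(110, 320) = 75.1 + (-0.001739)·(110) + (-0.010000)·(320) = 75.1 -0.191 -3.200 = 71.709 m.

71.7 m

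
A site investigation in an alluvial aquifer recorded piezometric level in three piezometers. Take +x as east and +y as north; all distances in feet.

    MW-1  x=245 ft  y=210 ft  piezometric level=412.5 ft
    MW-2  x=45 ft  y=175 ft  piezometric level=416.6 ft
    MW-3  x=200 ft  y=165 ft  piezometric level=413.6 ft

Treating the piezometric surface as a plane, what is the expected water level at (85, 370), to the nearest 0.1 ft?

Differences from MW-1: to MW-2 (Δx, Δy, Δh) = (-200, -35, +4.1); to MW-3 = (-45, -45, +1.1).
Solve a·Δx + b·Δy = Δh: det = (-200)·(-45) − (-45)·(-35) = 7425.
∂h/∂x = [(+4.1)·(-45) − (+1.1)·(-35)] / 7425 = -0.01966
∂h/∂y = [(-200)·(+1.1) − (-45)·(+4.1)] / 7425 = -0.004781
h(85, 370) = 412.5 + (-0.01966)·(-160) + (-0.004781)·(160) = 412.5 +3.146 -0.765 = 414.881 ft.

414.9 ft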